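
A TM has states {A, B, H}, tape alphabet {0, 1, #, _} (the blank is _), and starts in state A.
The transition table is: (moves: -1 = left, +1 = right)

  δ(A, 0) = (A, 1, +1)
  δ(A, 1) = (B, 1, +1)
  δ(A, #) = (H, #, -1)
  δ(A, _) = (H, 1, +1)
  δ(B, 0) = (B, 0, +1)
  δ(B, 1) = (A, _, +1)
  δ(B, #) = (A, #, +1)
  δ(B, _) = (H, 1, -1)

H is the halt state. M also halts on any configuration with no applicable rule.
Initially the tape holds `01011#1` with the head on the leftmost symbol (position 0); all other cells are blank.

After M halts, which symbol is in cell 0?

A | [0]1011#1_   read 0 → write 1, move +1, go to A
A | 1[1]011#1_   read 1 → write 1, move +1, go to B
B | 11[0]11#1_   read 0 → write 0, move +1, go to B
B | 110[1]1#1_   read 1 → write _, move +1, go to A
A | 110_[1]#1_   read 1 → write 1, move +1, go to B
B | 110_1[#]1_   read # → write #, move +1, go to A
A | 110_1#[1]_   read 1 → write 1, move +1, go to B
B | 110_1#1[_]   read _ → write 1, move -1, go to H
H | 110_1#[1]1
Cell 0 holds 1 when M halts.

1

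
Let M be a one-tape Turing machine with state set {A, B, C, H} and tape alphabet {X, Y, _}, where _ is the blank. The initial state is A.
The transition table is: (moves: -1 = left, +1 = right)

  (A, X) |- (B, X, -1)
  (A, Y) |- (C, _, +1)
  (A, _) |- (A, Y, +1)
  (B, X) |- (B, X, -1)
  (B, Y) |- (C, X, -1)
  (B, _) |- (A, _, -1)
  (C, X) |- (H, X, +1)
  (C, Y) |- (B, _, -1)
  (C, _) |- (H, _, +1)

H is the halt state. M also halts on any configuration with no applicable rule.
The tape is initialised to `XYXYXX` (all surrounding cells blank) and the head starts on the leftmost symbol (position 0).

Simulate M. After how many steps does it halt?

state=A head=0 tape=_____[X]YXYXX   (A,X)→(B,X,-1)
state=B head=-1 tape=____[_]XYXYXX   (B,_)→(A,_,-1)
state=A head=-2 tape=___[_]_XYXYXX   (A,_)→(A,Y,+1)
state=A head=-1 tape=___Y[_]XYXYXX   (A,_)→(A,Y,+1)
state=A head=0 tape=___YY[X]YXYXX   (A,X)→(B,X,-1)
state=B head=-1 tape=___Y[Y]XYXYXX   (B,Y)→(C,X,-1)
state=C head=-2 tape=___[Y]XXYXYXX   (C,Y)→(B,_,-1)
state=B head=-3 tape=__[_]_XXYXYXX   (B,_)→(A,_,-1)
state=A head=-4 tape=_[_]__XXYXYXX   (A,_)→(A,Y,+1)
state=A head=-3 tape=_Y[_]_XXYXYXX   (A,_)→(A,Y,+1)
state=A head=-2 tape=_YY[_]XXYXYXX   (A,_)→(A,Y,+1)
state=A head=-1 tape=_YYY[X]XYXYXX   (A,X)→(B,X,-1)
state=B head=-2 tape=_YY[Y]XXYXYXX   (B,Y)→(C,X,-1)
state=C head=-3 tape=_Y[Y]XXXYXYXX   (C,Y)→(B,_,-1)
state=B head=-4 tape=_[Y]_XXXYXYXX   (B,Y)→(C,X,-1)
state=C head=-5 tape=[_]X_XXXYXYXX   (C,_)→(H,_,+1)
state=H head=-4 tape=_[X]_XXXYXYXX
M halts after 16 transitions.

16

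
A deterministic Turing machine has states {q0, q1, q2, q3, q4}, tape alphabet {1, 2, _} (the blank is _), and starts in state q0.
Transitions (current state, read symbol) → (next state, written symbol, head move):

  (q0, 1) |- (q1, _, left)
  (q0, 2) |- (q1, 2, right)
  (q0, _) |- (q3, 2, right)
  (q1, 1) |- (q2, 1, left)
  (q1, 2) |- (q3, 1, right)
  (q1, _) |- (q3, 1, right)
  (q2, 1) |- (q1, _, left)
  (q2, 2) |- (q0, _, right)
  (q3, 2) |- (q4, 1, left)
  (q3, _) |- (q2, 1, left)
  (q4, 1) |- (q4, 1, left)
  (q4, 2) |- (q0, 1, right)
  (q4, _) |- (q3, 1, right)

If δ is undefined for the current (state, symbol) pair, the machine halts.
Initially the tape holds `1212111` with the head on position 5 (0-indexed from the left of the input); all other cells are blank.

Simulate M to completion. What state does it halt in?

q0 | _12121[1]1   read 1 → write _, move left, go to q1
q1 | _1212[1]_1   read 1 → write 1, move left, go to q2
q2 | _121[2]1_1   read 2 → write _, move right, go to q0
q0 | _121_[1]_1   read 1 → write _, move left, go to q1
q1 | _121[_]__1   read _ → write 1, move right, go to q3
q3 | _1211[_]_1   read _ → write 1, move left, go to q2
q2 | _121[1]1_1   read 1 → write _, move left, go to q1
q1 | _12[1]_1_1   read 1 → write 1, move left, go to q2
q2 | _1[2]1_1_1   read 2 → write _, move right, go to q0
q0 | _1_[1]_1_1   read 1 → write _, move left, go to q1
q1 | _1[_]__1_1   read _ → write 1, move right, go to q3
q3 | _11[_]_1_1   read _ → write 1, move left, go to q2
q2 | _1[1]1_1_1   read 1 → write _, move left, go to q1
q1 | _[1]_1_1_1   read 1 → write 1, move left, go to q2
q2 | [_]1_1_1_1
No transition is defined for (q2, _); M halts in state q2.

q2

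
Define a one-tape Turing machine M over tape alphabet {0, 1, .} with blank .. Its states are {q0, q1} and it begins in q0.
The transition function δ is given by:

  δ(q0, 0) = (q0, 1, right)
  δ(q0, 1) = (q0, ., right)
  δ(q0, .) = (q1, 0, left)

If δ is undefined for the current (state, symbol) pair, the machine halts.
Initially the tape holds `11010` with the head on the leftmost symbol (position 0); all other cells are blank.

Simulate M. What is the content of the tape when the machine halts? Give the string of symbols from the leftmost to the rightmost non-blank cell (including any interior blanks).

q0 | [1]1010.   read 1 → write ., move right, go to q0
q0 | .[1]010.   read 1 → write ., move right, go to q0
q0 | ..[0]10.   read 0 → write 1, move right, go to q0
q0 | ..1[1]0.   read 1 → write ., move right, go to q0
q0 | ..1.[0].   read 0 → write 1, move right, go to q0
q0 | ..1.1[.]   read . → write 0, move left, go to q1
q1 | ..1.[1]0
The non-blank tape span at halt is 1.10.

1.10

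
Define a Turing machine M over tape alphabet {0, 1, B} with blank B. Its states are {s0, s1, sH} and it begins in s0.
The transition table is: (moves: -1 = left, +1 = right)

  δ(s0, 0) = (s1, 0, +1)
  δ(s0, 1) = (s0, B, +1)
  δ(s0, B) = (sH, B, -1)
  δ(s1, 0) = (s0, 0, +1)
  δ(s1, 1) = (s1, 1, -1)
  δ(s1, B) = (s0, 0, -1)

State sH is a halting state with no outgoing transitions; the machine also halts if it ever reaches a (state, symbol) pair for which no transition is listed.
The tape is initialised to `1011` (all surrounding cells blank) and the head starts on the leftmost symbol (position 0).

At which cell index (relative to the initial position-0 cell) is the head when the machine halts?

3

s0 | [1]011B   read 1 → write B, move +1, go to s0
s0 | B[0]11B   read 0 → write 0, move +1, go to s1
s1 | B0[1]1B   read 1 → write 1, move -1, go to s1
s1 | B[0]11B   read 0 → write 0, move +1, go to s0
s0 | B0[1]1B   read 1 → write B, move +1, go to s0
s0 | B0B[1]B   read 1 → write B, move +1, go to s0
s0 | B0BB[B]   read B → write B, move -1, go to sH
sH | B0B[B]B
At halt the head is at cell 3.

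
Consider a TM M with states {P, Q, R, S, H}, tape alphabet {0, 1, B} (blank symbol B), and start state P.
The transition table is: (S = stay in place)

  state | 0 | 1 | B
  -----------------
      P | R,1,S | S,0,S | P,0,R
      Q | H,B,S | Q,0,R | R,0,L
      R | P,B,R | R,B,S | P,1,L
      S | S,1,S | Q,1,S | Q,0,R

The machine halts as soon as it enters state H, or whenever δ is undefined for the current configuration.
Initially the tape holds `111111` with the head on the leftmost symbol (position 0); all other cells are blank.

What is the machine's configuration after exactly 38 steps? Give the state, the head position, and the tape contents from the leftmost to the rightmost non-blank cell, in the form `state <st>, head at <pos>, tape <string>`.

state Q, head at 8, tape 000000001

state=P head=0 tape=[1]11111BBB   (P,1)→(S,0,S)
state=S head=0 tape=[0]11111BBB   (S,0)→(S,1,S)
state=S head=0 tape=[1]11111BBB   (S,1)→(Q,1,S)
state=Q head=0 tape=[1]11111BBB   (Q,1)→(Q,0,R)
state=Q head=1 tape=0[1]1111BBB   (Q,1)→(Q,0,R)
state=Q head=2 tape=00[1]111BBB   (Q,1)→(Q,0,R)
state=Q head=3 tape=000[1]11BBB   (Q,1)→(Q,0,R)
state=Q head=4 tape=0000[1]1BBB   (Q,1)→(Q,0,R)
state=Q head=5 tape=00000[1]BBB   (Q,1)→(Q,0,R)
state=Q head=6 tape=000000[B]BB   (Q,B)→(R,0,L)
state=R head=5 tape=00000[0]0BB   (R,0)→(P,B,R)
state=P head=6 tape=00000B[0]BB   (P,0)→(R,1,S)
state=R head=6 tape=00000B[1]BB   (R,1)→(R,B,S)
state=R head=6 tape=00000B[B]BB   (R,B)→(P,1,L)
state=P head=5 tape=00000[B]1BB   (P,B)→(P,0,R)
state=P head=6 tape=000000[1]BB   (P,1)→(S,0,S)
state=S head=6 tape=000000[0]BB   (S,0)→(S,1,S)
state=S head=6 tape=000000[1]BB   (S,1)→(Q,1,S)
state=Q head=6 tape=000000[1]BB   (Q,1)→(Q,0,R)
state=Q head=7 tape=0000000[B]B   (Q,B)→(R,0,L)
state=R head=6 tape=000000[0]0B   (R,0)→(P,B,R)
state=P head=7 tape=000000B[0]B   (P,0)→(R,1,S)
state=R head=7 tape=000000B[1]B   (R,1)→(R,B,S)
state=R head=7 tape=000000B[B]B   (R,B)→(P,1,L)
state=P head=6 tape=000000[B]1B   (P,B)→(P,0,R)
state=P head=7 tape=0000000[1]B   (P,1)→(S,0,S)
state=S head=7 tape=0000000[0]B   (S,0)→(S,1,S)
state=S head=7 tape=0000000[1]B   (S,1)→(Q,1,S)
state=Q head=7 tape=0000000[1]B   (Q,1)→(Q,0,R)
state=Q head=8 tape=00000000[B]   (Q,B)→(R,0,L)
state=R head=7 tape=0000000[0]0   (R,0)→(P,B,R)
state=P head=8 tape=0000000B[0]   (P,0)→(R,1,S)
state=R head=8 tape=0000000B[1]   (R,1)→(R,B,S)
state=R head=8 tape=0000000B[B]   (R,B)→(P,1,L)
state=P head=7 tape=0000000[B]1   (P,B)→(P,0,R)
state=P head=8 tape=00000000[1]   (P,1)→(S,0,S)
state=S head=8 tape=00000000[0]   (S,0)→(S,1,S)
state=S head=8 tape=00000000[1]   (S,1)→(Q,1,S)
state=Q head=8 tape=00000000[1]
After 38 steps: state Q, head at 8, tape 000000001.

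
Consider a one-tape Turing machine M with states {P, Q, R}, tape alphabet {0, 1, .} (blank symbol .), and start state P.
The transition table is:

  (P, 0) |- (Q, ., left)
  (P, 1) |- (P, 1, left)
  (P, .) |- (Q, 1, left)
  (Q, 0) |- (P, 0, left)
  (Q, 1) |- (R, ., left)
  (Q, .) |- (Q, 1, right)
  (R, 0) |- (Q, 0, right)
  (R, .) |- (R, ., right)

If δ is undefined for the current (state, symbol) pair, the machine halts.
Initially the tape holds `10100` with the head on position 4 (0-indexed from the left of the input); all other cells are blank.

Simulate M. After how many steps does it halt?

8

P | .1010[0]   read 0 → write ., move left, go to Q
Q | .101[0].   read 0 → write 0, move left, go to P
P | .10[1]0.   read 1 → write 1, move left, go to P
P | .1[0]10.   read 0 → write ., move left, go to Q
Q | .[1].10.   read 1 → write ., move left, go to R
R | [.]..10.   read . → write ., move right, go to R
R | .[.].10.   read . → write ., move right, go to R
R | ..[.]10.   read . → write ., move right, go to R
R | ...[1]0.
M halts after 8 transitions.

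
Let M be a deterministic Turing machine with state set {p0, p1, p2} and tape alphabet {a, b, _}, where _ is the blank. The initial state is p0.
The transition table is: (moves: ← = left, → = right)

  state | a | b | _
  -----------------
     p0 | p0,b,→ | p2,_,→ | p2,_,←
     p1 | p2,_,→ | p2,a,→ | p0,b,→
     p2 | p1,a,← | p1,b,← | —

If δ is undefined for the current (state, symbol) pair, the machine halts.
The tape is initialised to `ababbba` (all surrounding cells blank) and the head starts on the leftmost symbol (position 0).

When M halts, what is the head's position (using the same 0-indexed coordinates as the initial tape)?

p0 | [a]babbba_   read a → write b, move →, go to p0
p0 | b[b]abbba_   read b → write _, move →, go to p2
p2 | b_[a]bbba_   read a → write a, move ←, go to p1
p1 | b[_]abbba_   read _ → write b, move →, go to p0
p0 | bb[a]bbba_   read a → write b, move →, go to p0
p0 | bbb[b]bba_   read b → write _, move →, go to p2
p2 | bbb_[b]ba_   read b → write b, move ←, go to p1
p1 | bbb[_]bba_   read _ → write b, move →, go to p0
p0 | bbbb[b]ba_   read b → write _, move →, go to p2
p2 | bbbb_[b]a_   read b → write b, move ←, go to p1
p1 | bbbb[_]ba_   read _ → write b, move →, go to p0
p0 | bbbbb[b]a_   read b → write _, move →, go to p2
p2 | bbbbb_[a]_   read a → write a, move ←, go to p1
p1 | bbbbb[_]a_   read _ → write b, move →, go to p0
p0 | bbbbbb[a]_   read a → write b, move →, go to p0
p0 | bbbbbbb[_]   read _ → write _, move ←, go to p2
p2 | bbbbbb[b]_   read b → write b, move ←, go to p1
p1 | bbbbb[b]b_   read b → write a, move →, go to p2
p2 | bbbbba[b]_   read b → write b, move ←, go to p1
p1 | bbbbb[a]b_   read a → write _, move →, go to p2
p2 | bbbbb_[b]_   read b → write b, move ←, go to p1
p1 | bbbbb[_]b_   read _ → write b, move →, go to p0
p0 | bbbbbb[b]_   read b → write _, move →, go to p2
p2 | bbbbbb_[_]
At halt the head is at cell 7.

7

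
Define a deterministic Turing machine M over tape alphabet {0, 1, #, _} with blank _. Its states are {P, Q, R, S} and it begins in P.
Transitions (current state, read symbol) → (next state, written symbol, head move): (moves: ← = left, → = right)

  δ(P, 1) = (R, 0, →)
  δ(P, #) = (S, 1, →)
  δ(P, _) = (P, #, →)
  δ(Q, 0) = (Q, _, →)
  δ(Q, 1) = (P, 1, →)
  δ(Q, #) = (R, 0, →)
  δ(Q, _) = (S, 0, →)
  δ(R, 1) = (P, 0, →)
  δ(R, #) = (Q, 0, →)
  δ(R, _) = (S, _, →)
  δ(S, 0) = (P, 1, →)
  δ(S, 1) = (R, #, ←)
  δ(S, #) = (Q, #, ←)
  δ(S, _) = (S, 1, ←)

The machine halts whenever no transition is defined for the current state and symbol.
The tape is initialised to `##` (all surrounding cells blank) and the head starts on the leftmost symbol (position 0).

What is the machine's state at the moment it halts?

R

state=P head=0 tape=[#]#__   (P,#)→(S,1,→)
state=S head=1 tape=1[#]__   (S,#)→(Q,#,←)
state=Q head=0 tape=[1]#__   (Q,1)→(P,1,→)
state=P head=1 tape=1[#]__   (P,#)→(S,1,→)
state=S head=2 tape=11[_]_   (S,_)→(S,1,←)
state=S head=1 tape=1[1]1_   (S,1)→(R,#,←)
state=R head=0 tape=[1]#1_   (R,1)→(P,0,→)
state=P head=1 tape=0[#]1_   (P,#)→(S,1,→)
state=S head=2 tape=01[1]_   (S,1)→(R,#,←)
state=R head=1 tape=0[1]#_   (R,1)→(P,0,→)
state=P head=2 tape=00[#]_   (P,#)→(S,1,→)
state=S head=3 tape=001[_]   (S,_)→(S,1,←)
state=S head=2 tape=00[1]1   (S,1)→(R,#,←)
state=R head=1 tape=0[0]#1
No transition is defined for (R, 0); M halts in state R.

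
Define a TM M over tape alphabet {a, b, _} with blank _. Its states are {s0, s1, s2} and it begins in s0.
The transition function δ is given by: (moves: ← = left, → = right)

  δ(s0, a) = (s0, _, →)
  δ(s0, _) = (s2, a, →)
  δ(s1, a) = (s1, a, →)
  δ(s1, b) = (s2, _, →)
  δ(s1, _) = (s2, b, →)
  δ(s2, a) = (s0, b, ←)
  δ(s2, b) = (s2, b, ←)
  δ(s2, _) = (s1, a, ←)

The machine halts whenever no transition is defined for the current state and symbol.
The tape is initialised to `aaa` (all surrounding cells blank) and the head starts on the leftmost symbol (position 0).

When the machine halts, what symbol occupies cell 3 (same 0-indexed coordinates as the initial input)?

a

s0 | [a]aa____   read a → write _, move →, go to s0
s0 | _[a]a____   read a → write _, move →, go to s0
s0 | __[a]____   read a → write _, move →, go to s0
s0 | ___[_]___   read _ → write a, move →, go to s2
s2 | ___a[_]__   read _ → write a, move ←, go to s1
s1 | ___[a]a__   read a → write a, move →, go to s1
s1 | ___a[a]__   read a → write a, move →, go to s1
s1 | ___aa[_]_   read _ → write b, move →, go to s2
s2 | ___aab[_]   read _ → write a, move ←, go to s1
s1 | ___aa[b]a   read b → write _, move →, go to s2
s2 | ___aa_[a]   read a → write b, move ←, go to s0
s0 | ___aa[_]b   read _ → write a, move →, go to s2
s2 | ___aaa[b]   read b → write b, move ←, go to s2
s2 | ___aa[a]b   read a → write b, move ←, go to s0
s0 | ___a[a]bb   read a → write _, move →, go to s0
s0 | ___a_[b]b
Cell 3 holds a when M halts.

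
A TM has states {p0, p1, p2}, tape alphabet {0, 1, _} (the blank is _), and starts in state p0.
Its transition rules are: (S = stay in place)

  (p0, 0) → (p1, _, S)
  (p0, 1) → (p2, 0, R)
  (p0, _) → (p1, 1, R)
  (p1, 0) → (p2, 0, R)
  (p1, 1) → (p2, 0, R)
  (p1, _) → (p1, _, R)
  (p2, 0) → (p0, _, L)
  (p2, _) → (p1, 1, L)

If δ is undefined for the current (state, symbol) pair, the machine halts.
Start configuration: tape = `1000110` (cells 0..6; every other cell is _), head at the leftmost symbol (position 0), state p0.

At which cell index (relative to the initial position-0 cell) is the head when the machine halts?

5

state=p0 head=0 tape=[1]000110   (p0,1)→(p2,0,R)
state=p2 head=1 tape=0[0]00110   (p2,0)→(p0,_,L)
state=p0 head=0 tape=[0]_00110   (p0,0)→(p1,_,S)
state=p1 head=0 tape=[_]_00110   (p1,_)→(p1,_,R)
state=p1 head=1 tape=_[_]00110   (p1,_)→(p1,_,R)
state=p1 head=2 tape=__[0]0110   (p1,0)→(p2,0,R)
state=p2 head=3 tape=__0[0]110   (p2,0)→(p0,_,L)
state=p0 head=2 tape=__[0]_110   (p0,0)→(p1,_,S)
state=p1 head=2 tape=__[_]_110   (p1,_)→(p1,_,R)
state=p1 head=3 tape=___[_]110   (p1,_)→(p1,_,R)
state=p1 head=4 tape=____[1]10   (p1,1)→(p2,0,R)
state=p2 head=5 tape=____0[1]0
At halt the head is at cell 5.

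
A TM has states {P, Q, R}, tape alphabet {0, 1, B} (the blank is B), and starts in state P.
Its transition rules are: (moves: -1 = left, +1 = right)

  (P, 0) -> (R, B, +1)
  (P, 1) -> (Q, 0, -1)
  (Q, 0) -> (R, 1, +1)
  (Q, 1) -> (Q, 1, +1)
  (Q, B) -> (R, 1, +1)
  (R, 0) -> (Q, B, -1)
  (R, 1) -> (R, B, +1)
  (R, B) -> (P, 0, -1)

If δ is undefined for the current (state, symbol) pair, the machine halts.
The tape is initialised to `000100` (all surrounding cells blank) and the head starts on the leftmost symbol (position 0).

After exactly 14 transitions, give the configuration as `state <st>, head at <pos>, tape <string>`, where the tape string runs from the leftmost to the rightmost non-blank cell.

P | B[0]00100   read 0 → write B, move +1, go to R
R | BB[0]0100   read 0 → write B, move -1, go to Q
Q | B[B]B0100   read B → write 1, move +1, go to R
R | B1[B]0100   read B → write 0, move -1, go to P
P | B[1]00100   read 1 → write 0, move -1, go to Q
Q | [B]000100   read B → write 1, move +1, go to R
R | 1[0]00100   read 0 → write B, move -1, go to Q
Q | [1]B00100   read 1 → write 1, move +1, go to Q
Q | 1[B]00100   read B → write 1, move +1, go to R
R | 11[0]0100   read 0 → write B, move -1, go to Q
Q | 1[1]B0100   read 1 → write 1, move +1, go to Q
Q | 11[B]0100   read B → write 1, move +1, go to R
R | 111[0]100   read 0 → write B, move -1, go to Q
Q | 11[1]B100   read 1 → write 1, move +1, go to Q
Q | 111[B]100
After 14 steps: state Q, head at 2, tape 111B100.

state Q, head at 2, tape 111B100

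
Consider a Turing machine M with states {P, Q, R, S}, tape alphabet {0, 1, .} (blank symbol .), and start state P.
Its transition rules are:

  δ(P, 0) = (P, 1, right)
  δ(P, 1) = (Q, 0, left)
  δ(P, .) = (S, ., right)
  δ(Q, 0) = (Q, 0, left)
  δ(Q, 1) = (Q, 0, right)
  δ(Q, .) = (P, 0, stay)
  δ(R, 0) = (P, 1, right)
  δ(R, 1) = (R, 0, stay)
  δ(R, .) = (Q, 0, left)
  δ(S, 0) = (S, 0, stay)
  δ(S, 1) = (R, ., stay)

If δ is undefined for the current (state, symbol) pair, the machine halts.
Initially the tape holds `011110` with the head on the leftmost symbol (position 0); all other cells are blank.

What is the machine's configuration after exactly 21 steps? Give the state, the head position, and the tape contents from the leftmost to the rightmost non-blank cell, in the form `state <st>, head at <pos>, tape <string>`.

state P, head at -1, tape 10000110

state=P head=0 tape=..[0]11110   (P,0)→(P,1,right)
state=P head=1 tape=..1[1]1110   (P,1)→(Q,0,left)
state=Q head=0 tape=..[1]01110   (Q,1)→(Q,0,right)
state=Q head=1 tape=..0[0]1110   (Q,0)→(Q,0,left)
state=Q head=0 tape=..[0]01110   (Q,0)→(Q,0,left)
state=Q head=-1 tape=.[.]001110   (Q,.)→(P,0,stay)
state=P head=-1 tape=.[0]001110   (P,0)→(P,1,right)
state=P head=0 tape=.1[0]01110   (P,0)→(P,1,right)
state=P head=1 tape=.11[0]1110   (P,0)→(P,1,right)
state=P head=2 tape=.111[1]110   (P,1)→(Q,0,left)
state=Q head=1 tape=.11[1]0110   (Q,1)→(Q,0,right)
state=Q head=2 tape=.110[0]110   (Q,0)→(Q,0,left)
state=Q head=1 tape=.11[0]0110   (Q,0)→(Q,0,left)
state=Q head=0 tape=.1[1]00110   (Q,1)→(Q,0,right)
state=Q head=1 tape=.10[0]0110   (Q,0)→(Q,0,left)
state=Q head=0 tape=.1[0]00110   (Q,0)→(Q,0,left)
state=Q head=-1 tape=.[1]000110   (Q,1)→(Q,0,right)
state=Q head=0 tape=.0[0]00110   (Q,0)→(Q,0,left)
state=Q head=-1 tape=.[0]000110   (Q,0)→(Q,0,left)
state=Q head=-2 tape=[.]0000110   (Q,.)→(P,0,stay)
state=P head=-2 tape=[0]0000110   (P,0)→(P,1,right)
state=P head=-1 tape=1[0]000110
After 21 steps: state P, head at -1, tape 10000110.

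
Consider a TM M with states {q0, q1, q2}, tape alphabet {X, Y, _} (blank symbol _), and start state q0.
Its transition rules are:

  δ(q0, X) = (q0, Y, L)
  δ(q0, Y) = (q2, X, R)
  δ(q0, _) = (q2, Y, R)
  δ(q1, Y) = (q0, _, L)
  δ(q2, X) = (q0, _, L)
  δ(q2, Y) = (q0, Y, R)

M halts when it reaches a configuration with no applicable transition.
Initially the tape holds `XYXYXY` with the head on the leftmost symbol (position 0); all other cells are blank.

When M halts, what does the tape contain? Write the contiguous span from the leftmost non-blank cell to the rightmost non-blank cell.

YXYYXYX

q0 | _[X]YXYXY_   read X → write Y, move L, go to q0
q0 | [_]YYXYXY_   read _ → write Y, move R, go to q2
q2 | Y[Y]YXYXY_   read Y → write Y, move R, go to q0
q0 | YY[Y]XYXY_   read Y → write X, move R, go to q2
q2 | YYX[X]YXY_   read X → write _, move L, go to q0
q0 | YY[X]_YXY_   read X → write Y, move L, go to q0
q0 | Y[Y]Y_YXY_   read Y → write X, move R, go to q2
q2 | YX[Y]_YXY_   read Y → write Y, move R, go to q0
q0 | YXY[_]YXY_   read _ → write Y, move R, go to q2
q2 | YXYY[Y]XY_   read Y → write Y, move R, go to q0
q0 | YXYYY[X]Y_   read X → write Y, move L, go to q0
q0 | YXYY[Y]YY_   read Y → write X, move R, go to q2
q2 | YXYYX[Y]Y_   read Y → write Y, move R, go to q0
q0 | YXYYXY[Y]_   read Y → write X, move R, go to q2
q2 | YXYYXYX[_]
The non-blank tape span at halt is YXYYXYX.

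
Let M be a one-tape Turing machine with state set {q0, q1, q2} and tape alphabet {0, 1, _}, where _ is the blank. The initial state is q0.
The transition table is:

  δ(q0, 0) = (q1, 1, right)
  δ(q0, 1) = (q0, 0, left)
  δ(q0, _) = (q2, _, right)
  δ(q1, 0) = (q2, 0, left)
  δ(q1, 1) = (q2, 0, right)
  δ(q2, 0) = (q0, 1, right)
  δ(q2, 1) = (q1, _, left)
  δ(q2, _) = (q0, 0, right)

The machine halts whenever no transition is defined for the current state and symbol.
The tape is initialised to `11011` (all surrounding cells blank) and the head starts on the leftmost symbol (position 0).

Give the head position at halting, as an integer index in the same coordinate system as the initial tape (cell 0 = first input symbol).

q0 | _[1]1011   read 1 → write 0, move left, go to q0
q0 | [_]01011   read _ → write _, move right, go to q2
q2 | _[0]1011   read 0 → write 1, move right, go to q0
q0 | _1[1]011   read 1 → write 0, move left, go to q0
q0 | _[1]0011   read 1 → write 0, move left, go to q0
q0 | [_]00011   read _ → write _, move right, go to q2
q2 | _[0]0011   read 0 → write 1, move right, go to q0
q0 | _1[0]011   read 0 → write 1, move right, go to q1
q1 | _11[0]11   read 0 → write 0, move left, go to q2
q2 | _1[1]011   read 1 → write _, move left, go to q1
q1 | _[1]_011   read 1 → write 0, move right, go to q2
q2 | _0[_]011   read _ → write 0, move right, go to q0
q0 | _00[0]11   read 0 → write 1, move right, go to q1
q1 | _001[1]1   read 1 → write 0, move right, go to q2
q2 | _0010[1]   read 1 → write _, move left, go to q1
q1 | _001[0]_   read 0 → write 0, move left, go to q2
q2 | _00[1]0_   read 1 → write _, move left, go to q1
q1 | _0[0]_0_   read 0 → write 0, move left, go to q2
q2 | _[0]0_0_   read 0 → write 1, move right, go to q0
q0 | _1[0]_0_   read 0 → write 1, move right, go to q1
q1 | _11[_]0_
At halt the head is at cell 2.

2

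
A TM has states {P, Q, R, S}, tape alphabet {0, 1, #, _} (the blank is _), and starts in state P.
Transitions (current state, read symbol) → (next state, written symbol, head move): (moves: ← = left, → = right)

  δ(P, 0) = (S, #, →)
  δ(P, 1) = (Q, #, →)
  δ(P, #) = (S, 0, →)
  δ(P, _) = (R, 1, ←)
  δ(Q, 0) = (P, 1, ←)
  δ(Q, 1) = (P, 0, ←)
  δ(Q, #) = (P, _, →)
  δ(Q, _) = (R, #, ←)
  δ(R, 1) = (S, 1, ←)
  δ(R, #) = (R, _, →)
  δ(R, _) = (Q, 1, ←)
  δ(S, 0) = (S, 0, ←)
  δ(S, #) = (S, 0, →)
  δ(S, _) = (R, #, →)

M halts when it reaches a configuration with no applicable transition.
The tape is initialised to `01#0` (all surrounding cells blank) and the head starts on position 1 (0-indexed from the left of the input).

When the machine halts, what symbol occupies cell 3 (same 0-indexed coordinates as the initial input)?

P | 0[1]#0____   read 1 → write #, move →, go to Q
Q | 0#[#]0____   read # → write _, move →, go to P
P | 0#_[0]____   read 0 → write #, move →, go to S
S | 0#_#[_]___   read _ → write #, move →, go to R
R | 0#_##[_]__   read _ → write 1, move ←, go to Q
Q | 0#_#[#]1__   read # → write _, move →, go to P
P | 0#_#_[1]__   read 1 → write #, move →, go to Q
Q | 0#_#_#[_]_   read _ → write #, move ←, go to R
R | 0#_#_[#]#_   read # → write _, move →, go to R
R | 0#_#__[#]_   read # → write _, move →, go to R
R | 0#_#___[_]   read _ → write 1, move ←, go to Q
Q | 0#_#__[_]1   read _ → write #, move ←, go to R
R | 0#_#_[_]#1   read _ → write 1, move ←, go to Q
Q | 0#_#[_]1#1   read _ → write #, move ←, go to R
R | 0#_[#]#1#1   read # → write _, move →, go to R
R | 0#__[#]1#1   read # → write _, move →, go to R
R | 0#___[1]#1   read 1 → write 1, move ←, go to S
S | 0#__[_]1#1   read _ → write #, move →, go to R
R | 0#__#[1]#1   read 1 → write 1, move ←, go to S
S | 0#__[#]1#1   read # → write 0, move →, go to S
S | 0#__0[1]#1
Cell 3 holds _ when M halts.

_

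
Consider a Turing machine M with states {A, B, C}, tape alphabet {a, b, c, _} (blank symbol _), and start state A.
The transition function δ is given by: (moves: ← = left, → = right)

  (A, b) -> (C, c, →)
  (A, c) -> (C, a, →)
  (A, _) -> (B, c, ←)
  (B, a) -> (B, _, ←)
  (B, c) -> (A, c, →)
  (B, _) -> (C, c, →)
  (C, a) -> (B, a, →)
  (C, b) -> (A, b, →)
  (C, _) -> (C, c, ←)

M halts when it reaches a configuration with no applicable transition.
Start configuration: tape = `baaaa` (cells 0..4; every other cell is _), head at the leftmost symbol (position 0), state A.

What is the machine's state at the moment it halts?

A

state=A head=0 tape=[b]aaaa   (A,b)→(C,c,→)
state=C head=1 tape=c[a]aaa   (C,a)→(B,a,→)
state=B head=2 tape=ca[a]aa   (B,a)→(B,_,←)
state=B head=1 tape=c[a]_aa   (B,a)→(B,_,←)
state=B head=0 tape=[c]__aa   (B,c)→(A,c,→)
state=A head=1 tape=c[_]_aa   (A,_)→(B,c,←)
state=B head=0 tape=[c]c_aa   (B,c)→(A,c,→)
state=A head=1 tape=c[c]_aa   (A,c)→(C,a,→)
state=C head=2 tape=ca[_]aa   (C,_)→(C,c,←)
state=C head=1 tape=c[a]caa   (C,a)→(B,a,→)
state=B head=2 tape=ca[c]aa   (B,c)→(A,c,→)
state=A head=3 tape=cac[a]a
No transition is defined for (A, a); M halts in state A.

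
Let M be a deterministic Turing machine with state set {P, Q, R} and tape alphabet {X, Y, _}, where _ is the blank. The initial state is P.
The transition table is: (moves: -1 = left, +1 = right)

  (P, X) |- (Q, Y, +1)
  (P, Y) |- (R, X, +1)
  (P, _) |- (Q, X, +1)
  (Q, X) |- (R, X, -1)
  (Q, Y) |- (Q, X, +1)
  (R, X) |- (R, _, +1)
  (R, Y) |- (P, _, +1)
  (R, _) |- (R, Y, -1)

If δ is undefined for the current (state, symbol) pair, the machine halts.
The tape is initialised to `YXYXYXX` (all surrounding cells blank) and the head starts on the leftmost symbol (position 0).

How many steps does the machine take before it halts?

state=P head=0 tape=[Y]XYXYXX___   (P,Y)→(R,X,+1)
state=R head=1 tape=X[X]YXYXX___   (R,X)→(R,_,+1)
state=R head=2 tape=X_[Y]XYXX___   (R,Y)→(P,_,+1)
state=P head=3 tape=X__[X]YXX___   (P,X)→(Q,Y,+1)
state=Q head=4 tape=X__Y[Y]XX___   (Q,Y)→(Q,X,+1)
state=Q head=5 tape=X__YX[X]X___   (Q,X)→(R,X,-1)
state=R head=4 tape=X__Y[X]XX___   (R,X)→(R,_,+1)
state=R head=5 tape=X__Y_[X]X___   (R,X)→(R,_,+1)
state=R head=6 tape=X__Y__[X]___   (R,X)→(R,_,+1)
state=R head=7 tape=X__Y___[_]__   (R,_)→(R,Y,-1)
state=R head=6 tape=X__Y__[_]Y__   (R,_)→(R,Y,-1)
state=R head=5 tape=X__Y_[_]YY__   (R,_)→(R,Y,-1)
state=R head=4 tape=X__Y[_]YYY__   (R,_)→(R,Y,-1)
state=R head=3 tape=X__[Y]YYYY__   (R,Y)→(P,_,+1)
state=P head=4 tape=X___[Y]YYY__   (P,Y)→(R,X,+1)
state=R head=5 tape=X___X[Y]YY__   (R,Y)→(P,_,+1)
state=P head=6 tape=X___X_[Y]Y__   (P,Y)→(R,X,+1)
state=R head=7 tape=X___X_X[Y]__   (R,Y)→(P,_,+1)
state=P head=8 tape=X___X_X_[_]_   (P,_)→(Q,X,+1)
state=Q head=9 tape=X___X_X_X[_]
M halts after 19 transitions.

19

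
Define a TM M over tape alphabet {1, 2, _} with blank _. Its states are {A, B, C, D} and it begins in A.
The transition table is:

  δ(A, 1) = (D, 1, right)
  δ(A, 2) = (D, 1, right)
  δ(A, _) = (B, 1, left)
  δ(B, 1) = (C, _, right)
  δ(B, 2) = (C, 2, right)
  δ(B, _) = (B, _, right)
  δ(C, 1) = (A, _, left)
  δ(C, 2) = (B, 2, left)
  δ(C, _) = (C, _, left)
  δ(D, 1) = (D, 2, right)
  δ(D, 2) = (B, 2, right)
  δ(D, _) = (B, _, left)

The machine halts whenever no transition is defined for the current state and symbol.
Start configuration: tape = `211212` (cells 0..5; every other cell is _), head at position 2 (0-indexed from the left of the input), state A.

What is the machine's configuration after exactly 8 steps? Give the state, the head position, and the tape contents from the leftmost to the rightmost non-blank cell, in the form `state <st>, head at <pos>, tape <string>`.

A | 21[1]212_   read 1 → write 1, move right, go to D
D | 211[2]12_   read 2 → write 2, move right, go to B
B | 2112[1]2_   read 1 → write _, move right, go to C
C | 2112_[2]_   read 2 → write 2, move left, go to B
B | 2112[_]2_   read _ → write _, move right, go to B
B | 2112_[2]_   read 2 → write 2, move right, go to C
C | 2112_2[_]   read _ → write _, move left, go to C
C | 2112_[2]_   read 2 → write 2, move left, go to B
B | 2112[_]2_
After 8 steps: state B, head at 4, tape 2112_2.

state B, head at 4, tape 2112_2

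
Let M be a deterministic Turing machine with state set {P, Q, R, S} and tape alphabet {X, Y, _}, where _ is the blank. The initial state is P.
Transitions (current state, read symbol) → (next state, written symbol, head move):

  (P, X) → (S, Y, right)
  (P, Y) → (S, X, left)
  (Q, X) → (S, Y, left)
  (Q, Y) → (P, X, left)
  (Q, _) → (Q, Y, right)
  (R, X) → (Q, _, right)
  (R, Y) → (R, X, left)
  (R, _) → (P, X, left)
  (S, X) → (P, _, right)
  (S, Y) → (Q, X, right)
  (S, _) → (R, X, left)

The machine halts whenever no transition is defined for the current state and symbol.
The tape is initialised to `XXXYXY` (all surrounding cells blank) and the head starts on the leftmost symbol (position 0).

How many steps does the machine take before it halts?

state=P head=0 tape=___[X]XXYXY   (P,X)→(S,Y,right)
state=S head=1 tape=___Y[X]XYXY   (S,X)→(P,_,right)
state=P head=2 tape=___Y_[X]YXY   (P,X)→(S,Y,right)
state=S head=3 tape=___Y_Y[Y]XY   (S,Y)→(Q,X,right)
state=Q head=4 tape=___Y_YX[X]Y   (Q,X)→(S,Y,left)
state=S head=3 tape=___Y_Y[X]YY   (S,X)→(P,_,right)
state=P head=4 tape=___Y_Y_[Y]Y   (P,Y)→(S,X,left)
state=S head=3 tape=___Y_Y[_]XY   (S,_)→(R,X,left)
state=R head=2 tape=___Y_[Y]XXY   (R,Y)→(R,X,left)
state=R head=1 tape=___Y[_]XXXY   (R,_)→(P,X,left)
state=P head=0 tape=___[Y]XXXXY   (P,Y)→(S,X,left)
state=S head=-1 tape=__[_]XXXXXY   (S,_)→(R,X,left)
state=R head=-2 tape=_[_]XXXXXXY   (R,_)→(P,X,left)
state=P head=-3 tape=[_]XXXXXXXY
M halts after 13 transitions.

13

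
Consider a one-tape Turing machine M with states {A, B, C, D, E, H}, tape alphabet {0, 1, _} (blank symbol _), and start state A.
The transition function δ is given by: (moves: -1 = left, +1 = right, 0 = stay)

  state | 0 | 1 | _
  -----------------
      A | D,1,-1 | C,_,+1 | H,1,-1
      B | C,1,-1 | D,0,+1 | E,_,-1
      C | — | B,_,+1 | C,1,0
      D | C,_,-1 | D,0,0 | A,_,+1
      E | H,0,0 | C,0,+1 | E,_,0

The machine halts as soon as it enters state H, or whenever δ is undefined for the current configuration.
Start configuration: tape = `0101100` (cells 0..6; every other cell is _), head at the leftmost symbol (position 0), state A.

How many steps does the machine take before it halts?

10

state=A head=0 tape=_[0]101100   (A,0)→(D,1,-1)
state=D head=-1 tape=[_]1101100   (D,_)→(A,_,+1)
state=A head=0 tape=_[1]101100   (A,1)→(C,_,+1)
state=C head=1 tape=__[1]01100   (C,1)→(B,_,+1)
state=B head=2 tape=___[0]1100   (B,0)→(C,1,-1)
state=C head=1 tape=__[_]11100   (C,_)→(C,1,0)
state=C head=1 tape=__[1]11100   (C,1)→(B,_,+1)
state=B head=2 tape=___[1]1100   (B,1)→(D,0,+1)
state=D head=3 tape=___0[1]100   (D,1)→(D,0,0)
state=D head=3 tape=___0[0]100   (D,0)→(C,_,-1)
state=C head=2 tape=___[0]_100
M halts after 10 transitions.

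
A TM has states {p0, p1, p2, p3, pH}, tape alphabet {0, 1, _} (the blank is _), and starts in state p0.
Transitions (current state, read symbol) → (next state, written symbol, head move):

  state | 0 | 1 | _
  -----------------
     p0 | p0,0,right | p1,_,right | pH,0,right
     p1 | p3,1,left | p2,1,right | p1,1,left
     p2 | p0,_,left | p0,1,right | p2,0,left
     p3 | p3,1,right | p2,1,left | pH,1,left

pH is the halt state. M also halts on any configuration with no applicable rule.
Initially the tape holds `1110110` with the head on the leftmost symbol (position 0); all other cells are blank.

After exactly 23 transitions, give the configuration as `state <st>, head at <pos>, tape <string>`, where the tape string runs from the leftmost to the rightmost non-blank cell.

state pH, head at 9, tape 1_11_100

state=p0 head=0 tape=[1]110110___   (p0,1)→(p1,_,right)
state=p1 head=1 tape=_[1]10110___   (p1,1)→(p2,1,right)
state=p2 head=2 tape=_1[1]0110___   (p2,1)→(p0,1,right)
state=p0 head=3 tape=_11[0]110___   (p0,0)→(p0,0,right)
state=p0 head=4 tape=_110[1]10___   (p0,1)→(p1,_,right)
state=p1 head=5 tape=_110_[1]0___   (p1,1)→(p2,1,right)
state=p2 head=6 tape=_110_1[0]___   (p2,0)→(p0,_,left)
state=p0 head=5 tape=_110_[1]____   (p0,1)→(p1,_,right)
state=p1 head=6 tape=_110__[_]___   (p1,_)→(p1,1,left)
state=p1 head=5 tape=_110_[_]1___   (p1,_)→(p1,1,left)
state=p1 head=4 tape=_110[_]11___   (p1,_)→(p1,1,left)
state=p1 head=3 tape=_11[0]111___   (p1,0)→(p3,1,left)
state=p3 head=2 tape=_1[1]1111___   (p3,1)→(p2,1,left)
state=p2 head=1 tape=_[1]11111___   (p2,1)→(p0,1,right)
state=p0 head=2 tape=_1[1]1111___   (p0,1)→(p1,_,right)
state=p1 head=3 tape=_1_[1]111___   (p1,1)→(p2,1,right)
state=p2 head=4 tape=_1_1[1]11___   (p2,1)→(p0,1,right)
state=p0 head=5 tape=_1_11[1]1___   (p0,1)→(p1,_,right)
state=p1 head=6 tape=_1_11_[1]___   (p1,1)→(p2,1,right)
state=p2 head=7 tape=_1_11_1[_]__   (p2,_)→(p2,0,left)
state=p2 head=6 tape=_1_11_[1]0__   (p2,1)→(p0,1,right)
state=p0 head=7 tape=_1_11_1[0]__   (p0,0)→(p0,0,right)
state=p0 head=8 tape=_1_11_10[_]_   (p0,_)→(pH,0,right)
state=pH head=9 tape=_1_11_100[_]
After 23 steps: state pH, head at 9, tape 1_11_100.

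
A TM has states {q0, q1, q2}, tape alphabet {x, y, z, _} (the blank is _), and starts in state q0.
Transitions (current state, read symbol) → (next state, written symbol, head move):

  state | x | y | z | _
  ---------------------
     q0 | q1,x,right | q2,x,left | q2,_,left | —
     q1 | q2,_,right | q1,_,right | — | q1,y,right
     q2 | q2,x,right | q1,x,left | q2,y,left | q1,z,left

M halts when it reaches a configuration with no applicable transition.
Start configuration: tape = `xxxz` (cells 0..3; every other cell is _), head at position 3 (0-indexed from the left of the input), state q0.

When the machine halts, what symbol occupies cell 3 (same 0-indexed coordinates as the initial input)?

y

q0 | _xxx[z]   read z → write _, move left, go to q2
q2 | _xx[x]_   read x → write x, move right, go to q2
q2 | _xxx[_]   read _ → write z, move left, go to q1
q1 | _xx[x]z   read x → write _, move right, go to q2
q2 | _xx_[z]   read z → write y, move left, go to q2
q2 | _xx[_]y   read _ → write z, move left, go to q1
q1 | _x[x]zy   read x → write _, move right, go to q2
q2 | _x_[z]y   read z → write y, move left, go to q2
q2 | _x[_]yy   read _ → write z, move left, go to q1
q1 | _[x]zyy   read x → write _, move right, go to q2
q2 | __[z]yy   read z → write y, move left, go to q2
q2 | _[_]yyy   read _ → write z, move left, go to q1
q1 | [_]zyyy   read _ → write y, move right, go to q1
q1 | y[z]yyy
Cell 3 holds y when M halts.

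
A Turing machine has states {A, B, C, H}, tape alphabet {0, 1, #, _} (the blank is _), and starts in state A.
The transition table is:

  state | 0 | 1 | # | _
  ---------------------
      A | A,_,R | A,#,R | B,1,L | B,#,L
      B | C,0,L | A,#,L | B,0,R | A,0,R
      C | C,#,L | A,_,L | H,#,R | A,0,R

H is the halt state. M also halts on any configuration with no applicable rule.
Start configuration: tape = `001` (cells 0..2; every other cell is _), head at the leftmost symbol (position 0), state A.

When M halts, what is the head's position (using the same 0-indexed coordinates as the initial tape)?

A | [0]01______   read 0 → write _, move R, go to A
A | _[0]1______   read 0 → write _, move R, go to A
A | __[1]______   read 1 → write #, move R, go to A
A | __#[_]_____   read _ → write #, move L, go to B
B | __[#]#_____   read # → write 0, move R, go to B
B | __0[#]_____   read # → write 0, move R, go to B
B | __00[_]____   read _ → write 0, move R, go to A
A | __000[_]___   read _ → write #, move L, go to B
B | __00[0]#___   read 0 → write 0, move L, go to C
C | __0[0]0#___   read 0 → write #, move L, go to C
C | __[0]#0#___   read 0 → write #, move L, go to C
C | _[_]##0#___   read _ → write 0, move R, go to A
A | _0[#]#0#___   read # → write 1, move L, go to B
B | _[0]1#0#___   read 0 → write 0, move L, go to C
C | [_]01#0#___   read _ → write 0, move R, go to A
A | 0[0]1#0#___   read 0 → write _, move R, go to A
A | 0_[1]#0#___   read 1 → write #, move R, go to A
A | 0_#[#]0#___   read # → write 1, move L, go to B
B | 0_[#]10#___   read # → write 0, move R, go to B
B | 0_0[1]0#___   read 1 → write #, move L, go to A
A | 0_[0]#0#___   read 0 → write _, move R, go to A
A | 0__[#]0#___   read # → write 1, move L, go to B
B | 0_[_]10#___   read _ → write 0, move R, go to A
A | 0_0[1]0#___   read 1 → write #, move R, go to A
A | 0_0#[0]#___   read 0 → write _, move R, go to A
A | 0_0#_[#]___   read # → write 1, move L, go to B
B | 0_0#[_]1___   read _ → write 0, move R, go to A
A | 0_0#0[1]___   read 1 → write #, move R, go to A
A | 0_0#0#[_]__   read _ → write #, move L, go to B
B | 0_0#0[#]#__   read # → write 0, move R, go to B
B | 0_0#00[#]__   read # → write 0, move R, go to B
B | 0_0#000[_]_   read _ → write 0, move R, go to A
A | 0_0#0000[_]   read _ → write #, move L, go to B
B | 0_0#000[0]#   read 0 → write 0, move L, go to C
C | 0_0#00[0]0#   read 0 → write #, move L, go to C
C | 0_0#0[0]#0#   read 0 → write #, move L, go to C
C | 0_0#[0]##0#   read 0 → write #, move L, go to C
C | 0_0[#]###0#   read # → write #, move R, go to H
H | 0_0#[#]##0#
At halt the head is at cell 4.

4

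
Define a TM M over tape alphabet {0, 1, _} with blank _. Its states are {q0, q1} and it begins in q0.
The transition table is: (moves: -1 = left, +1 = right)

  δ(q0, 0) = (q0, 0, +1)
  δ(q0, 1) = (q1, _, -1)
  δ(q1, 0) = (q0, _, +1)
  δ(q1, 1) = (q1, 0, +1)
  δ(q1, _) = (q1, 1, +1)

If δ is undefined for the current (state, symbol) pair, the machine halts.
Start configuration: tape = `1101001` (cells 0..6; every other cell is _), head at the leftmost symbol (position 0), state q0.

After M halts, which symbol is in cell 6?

_

state=q0 head=0 tape=_[1]101001   (q0,1)→(q1,_,-1)
state=q1 head=-1 tape=[_]_101001   (q1,_)→(q1,1,+1)
state=q1 head=0 tape=1[_]101001   (q1,_)→(q1,1,+1)
state=q1 head=1 tape=11[1]01001   (q1,1)→(q1,0,+1)
state=q1 head=2 tape=110[0]1001   (q1,0)→(q0,_,+1)
state=q0 head=3 tape=110_[1]001   (q0,1)→(q1,_,-1)
state=q1 head=2 tape=110[_]_001   (q1,_)→(q1,1,+1)
state=q1 head=3 tape=1101[_]001   (q1,_)→(q1,1,+1)
state=q1 head=4 tape=11011[0]01   (q1,0)→(q0,_,+1)
state=q0 head=5 tape=11011_[0]1   (q0,0)→(q0,0,+1)
state=q0 head=6 tape=11011_0[1]   (q0,1)→(q1,_,-1)
state=q1 head=5 tape=11011_[0]_   (q1,0)→(q0,_,+1)
state=q0 head=6 tape=11011__[_]
Cell 6 holds _ when M halts.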